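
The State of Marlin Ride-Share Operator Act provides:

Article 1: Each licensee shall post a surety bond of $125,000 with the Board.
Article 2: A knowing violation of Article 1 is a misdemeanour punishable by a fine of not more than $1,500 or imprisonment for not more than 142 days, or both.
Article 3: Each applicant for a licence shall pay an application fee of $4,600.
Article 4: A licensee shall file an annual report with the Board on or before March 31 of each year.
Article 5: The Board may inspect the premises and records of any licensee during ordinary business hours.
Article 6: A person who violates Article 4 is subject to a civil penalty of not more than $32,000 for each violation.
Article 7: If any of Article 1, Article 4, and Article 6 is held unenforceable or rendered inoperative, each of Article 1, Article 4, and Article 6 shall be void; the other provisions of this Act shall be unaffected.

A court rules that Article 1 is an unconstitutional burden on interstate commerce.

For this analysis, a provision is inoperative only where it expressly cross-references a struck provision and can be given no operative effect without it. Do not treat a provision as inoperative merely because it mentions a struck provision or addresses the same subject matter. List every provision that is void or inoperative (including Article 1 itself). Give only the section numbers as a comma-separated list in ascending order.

1, 2, 4, 6

Article 1 is struck. Article 2 has no operative effect of its own apart from Article 1 and is therefore inoperative. Article 7 declares Article 1, Article 4, and Article 6 mutually dependent; since one of them has fallen, all of them are of no effect. That brings down Article 4 and Article 6 as well. The remainder continues in force under Article 7. That leaves Article 3, Article 5, and Article 7 in effect.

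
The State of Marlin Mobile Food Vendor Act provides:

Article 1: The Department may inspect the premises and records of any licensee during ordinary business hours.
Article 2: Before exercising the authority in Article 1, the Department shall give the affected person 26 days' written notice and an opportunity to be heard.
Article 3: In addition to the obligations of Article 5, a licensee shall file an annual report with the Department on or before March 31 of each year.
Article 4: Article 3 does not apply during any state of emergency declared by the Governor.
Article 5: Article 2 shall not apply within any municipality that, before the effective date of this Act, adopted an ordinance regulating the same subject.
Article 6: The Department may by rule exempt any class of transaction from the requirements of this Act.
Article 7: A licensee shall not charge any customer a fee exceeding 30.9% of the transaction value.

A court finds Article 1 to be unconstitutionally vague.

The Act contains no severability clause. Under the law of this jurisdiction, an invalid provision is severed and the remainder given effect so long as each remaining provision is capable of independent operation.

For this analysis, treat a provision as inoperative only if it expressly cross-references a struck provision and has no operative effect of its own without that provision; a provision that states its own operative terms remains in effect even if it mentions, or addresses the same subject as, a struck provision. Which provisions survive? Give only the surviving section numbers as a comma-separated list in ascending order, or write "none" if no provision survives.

3, 4, 6, 7

Article 1 is struck. Article 2 merely fixes the notice-and-hearing requirement for Article 1; with Article 1 gone it has nothing to operate on and falls away. Article 5 merely fixes the local-preemption carve-out from Article 2; with Article 2 gone it has nothing to operate on and falls away. Article 3 mentions Article 5 but its own obligation stands independently of Article 5, so Article 3 is not affected. Under the stated default rule, only provisions that cannot operate independently fall away; the rest are enforced. Article 3, Article 4, Article 6, and Article 7 remain in effect.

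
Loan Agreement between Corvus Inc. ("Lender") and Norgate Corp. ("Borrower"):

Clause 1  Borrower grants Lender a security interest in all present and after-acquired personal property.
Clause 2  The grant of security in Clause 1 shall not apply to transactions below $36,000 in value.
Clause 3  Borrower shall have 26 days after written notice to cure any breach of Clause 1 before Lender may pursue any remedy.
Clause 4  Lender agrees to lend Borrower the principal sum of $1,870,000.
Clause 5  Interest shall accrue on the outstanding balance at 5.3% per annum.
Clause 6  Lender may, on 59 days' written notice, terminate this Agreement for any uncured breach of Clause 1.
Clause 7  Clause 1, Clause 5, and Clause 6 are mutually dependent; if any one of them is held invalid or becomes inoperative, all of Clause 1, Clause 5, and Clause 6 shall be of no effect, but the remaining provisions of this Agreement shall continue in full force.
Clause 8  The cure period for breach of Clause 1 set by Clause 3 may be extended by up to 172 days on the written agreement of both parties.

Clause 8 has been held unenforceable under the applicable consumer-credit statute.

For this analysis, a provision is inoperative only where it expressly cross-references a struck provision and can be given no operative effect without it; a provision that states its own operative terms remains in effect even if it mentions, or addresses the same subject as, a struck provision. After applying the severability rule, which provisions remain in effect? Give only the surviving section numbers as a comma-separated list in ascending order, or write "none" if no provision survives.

Clause 8 is struck. No other provision's operative terms depend on Clause 8. Clause 7 ties Clause 1, Clause 5, and Clause 6 together, but none of those is affected here; the remaining provisions continue in force under Clause 7. The provisions still in force are Clause 1, Clause 2, Clause 3, Clause 4, Clause 5, Clause 6, and Clause 7.

1, 2, 3, 4, 5, 6, 7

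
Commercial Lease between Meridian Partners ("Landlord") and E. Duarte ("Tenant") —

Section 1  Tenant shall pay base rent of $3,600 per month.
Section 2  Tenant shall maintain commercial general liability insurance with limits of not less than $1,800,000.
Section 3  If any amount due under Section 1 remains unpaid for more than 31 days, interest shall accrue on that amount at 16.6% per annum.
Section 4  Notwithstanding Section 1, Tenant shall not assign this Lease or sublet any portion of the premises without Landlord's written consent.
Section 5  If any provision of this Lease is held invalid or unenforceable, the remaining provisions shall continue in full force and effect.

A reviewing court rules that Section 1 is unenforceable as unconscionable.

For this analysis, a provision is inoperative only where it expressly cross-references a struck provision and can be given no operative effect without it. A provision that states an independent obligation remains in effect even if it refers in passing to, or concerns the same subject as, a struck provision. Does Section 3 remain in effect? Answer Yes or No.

Section 1 is struck. The whole of Section 3 is the default interest on the base rent, defined by reference to Section 1, so Section 3 cannot stand once Section 1 is removed. Section 4 mentions Section 1 but its own obligation stands independently of Section 1, so Section 4 is not affected. Section 5 is a severability clause and preserves every provision that can still be given independent effect. That leaves Section 2, Section 4, and Section 5 in effect. Section 3 is among the inoperative provisions, so the answer is no.

No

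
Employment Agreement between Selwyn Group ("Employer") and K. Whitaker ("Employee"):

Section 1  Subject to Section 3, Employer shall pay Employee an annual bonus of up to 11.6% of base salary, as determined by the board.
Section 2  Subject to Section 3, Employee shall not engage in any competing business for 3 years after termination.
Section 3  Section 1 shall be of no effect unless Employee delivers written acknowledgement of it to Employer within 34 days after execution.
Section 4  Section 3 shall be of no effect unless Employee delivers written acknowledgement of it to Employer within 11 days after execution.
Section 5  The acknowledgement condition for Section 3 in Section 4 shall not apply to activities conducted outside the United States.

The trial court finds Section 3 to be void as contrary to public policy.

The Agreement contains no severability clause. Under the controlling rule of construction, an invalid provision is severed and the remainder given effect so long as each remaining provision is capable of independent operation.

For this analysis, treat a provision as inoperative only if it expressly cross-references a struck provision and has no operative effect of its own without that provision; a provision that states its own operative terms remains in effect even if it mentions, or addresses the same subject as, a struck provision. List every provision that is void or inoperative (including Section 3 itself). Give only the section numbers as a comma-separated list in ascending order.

Section 3 is struck. The only function of Section 4 is the acknowledgement condition for Section 3, so it cannot stand once Section 3 is removed. Section 5 has no operative effect of its own apart from Section 4 and is therefore inoperative. Although Section 1 refers to Section 3, its operative terms do not depend on Section 3, so it remains in effect. Section 2 mentions Section 3 but its own obligation stands independently of Section 3, so Section 2 is not affected. With no severability clause, the stated default rule severs what cannot stand and enforces each remaining provision that can operate on its own. Section 1 and Section 2 remain in effect.

3, 4, 5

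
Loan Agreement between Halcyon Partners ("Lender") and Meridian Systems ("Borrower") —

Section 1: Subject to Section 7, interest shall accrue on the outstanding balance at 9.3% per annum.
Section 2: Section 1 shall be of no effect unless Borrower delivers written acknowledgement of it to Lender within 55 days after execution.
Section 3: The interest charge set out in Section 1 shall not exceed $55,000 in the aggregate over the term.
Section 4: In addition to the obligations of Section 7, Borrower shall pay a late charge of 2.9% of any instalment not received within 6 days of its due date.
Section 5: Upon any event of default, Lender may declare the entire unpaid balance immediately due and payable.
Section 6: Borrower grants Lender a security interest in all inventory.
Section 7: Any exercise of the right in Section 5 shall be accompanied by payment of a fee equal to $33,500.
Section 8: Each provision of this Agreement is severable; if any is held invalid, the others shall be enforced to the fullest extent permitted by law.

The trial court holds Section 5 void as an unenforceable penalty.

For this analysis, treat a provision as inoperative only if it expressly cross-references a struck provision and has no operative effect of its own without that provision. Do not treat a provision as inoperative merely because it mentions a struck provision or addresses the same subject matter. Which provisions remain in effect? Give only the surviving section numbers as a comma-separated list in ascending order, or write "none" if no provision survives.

1, 2, 3, 4, 6, 8

Section 5 is struck. The only function of Section 7 is the exercise fee for Section 5, so it cannot stand once Section 5 is removed. Section 4 mentions Section 7 but its own obligation stands independently of Section 7, so Section 4 is not affected. Section 1 mentions Section 7 but its own obligation stands independently of Section 7, so Section 1 is not affected. Under the severability clause in Section 8, the remaining provisions continue in force. Section 1, Section 2, Section 3, Section 4, Section 6, and Section 8 remain in effect.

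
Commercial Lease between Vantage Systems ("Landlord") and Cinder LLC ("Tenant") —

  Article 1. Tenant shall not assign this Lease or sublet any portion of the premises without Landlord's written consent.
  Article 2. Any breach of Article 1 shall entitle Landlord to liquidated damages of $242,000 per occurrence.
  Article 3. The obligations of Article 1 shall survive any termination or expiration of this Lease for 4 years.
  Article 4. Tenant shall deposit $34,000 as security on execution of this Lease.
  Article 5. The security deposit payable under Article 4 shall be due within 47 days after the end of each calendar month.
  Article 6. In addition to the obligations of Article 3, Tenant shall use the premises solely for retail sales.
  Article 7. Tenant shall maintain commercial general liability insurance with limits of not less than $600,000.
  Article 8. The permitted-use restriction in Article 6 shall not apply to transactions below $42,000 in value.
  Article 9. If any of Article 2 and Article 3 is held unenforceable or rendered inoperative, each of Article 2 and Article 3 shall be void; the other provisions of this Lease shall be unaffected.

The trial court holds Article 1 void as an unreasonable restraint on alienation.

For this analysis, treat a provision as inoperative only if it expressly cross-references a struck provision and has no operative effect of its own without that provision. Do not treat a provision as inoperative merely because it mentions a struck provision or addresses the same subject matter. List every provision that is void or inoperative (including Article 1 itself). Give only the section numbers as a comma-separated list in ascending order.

1, 2, 3

Article 1 is struck. The whole of Article 2 is the liquidated-damages amount, defined by reference to Article 1, so Article 2 cannot stand once Article 1 is removed. Article 3 merely fixes the survival period for Article 1; with Article 1 gone it has nothing to operate on and falls away. Article 6 mentions Article 3 but its own obligation stands independently of Article 3, so Article 6 is not affected. Article 9 declares Article 2 and Article 3 mutually dependent; since one of them has fallen, all of them are of no effect. The remainder continues in force under Article 9. That leaves Article 4, Article 5, Article 6, Article 7, Article 8, and Article 9 in effect.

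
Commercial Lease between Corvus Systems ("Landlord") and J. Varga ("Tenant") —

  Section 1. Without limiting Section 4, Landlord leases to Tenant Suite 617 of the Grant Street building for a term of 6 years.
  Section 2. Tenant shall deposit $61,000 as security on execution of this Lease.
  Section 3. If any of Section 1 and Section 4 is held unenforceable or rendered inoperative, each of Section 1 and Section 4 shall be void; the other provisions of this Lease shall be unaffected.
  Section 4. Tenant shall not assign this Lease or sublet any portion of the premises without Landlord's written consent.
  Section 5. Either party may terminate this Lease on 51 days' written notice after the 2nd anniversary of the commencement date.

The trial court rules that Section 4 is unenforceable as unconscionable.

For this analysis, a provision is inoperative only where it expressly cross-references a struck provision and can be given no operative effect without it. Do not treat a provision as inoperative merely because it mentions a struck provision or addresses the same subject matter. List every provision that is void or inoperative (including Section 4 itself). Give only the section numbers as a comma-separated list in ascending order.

1, 4

Section 4 is struck. No other provision's operative terms depend on Section 4. Section 3 declares Section 1 and Section 4 mutually dependent; since one of them has fallen, all of them are of no effect. That brings down Section 1 as well. The remainder continues in force under Section 3. That leaves Section 2, Section 3, and Section 5 in effect.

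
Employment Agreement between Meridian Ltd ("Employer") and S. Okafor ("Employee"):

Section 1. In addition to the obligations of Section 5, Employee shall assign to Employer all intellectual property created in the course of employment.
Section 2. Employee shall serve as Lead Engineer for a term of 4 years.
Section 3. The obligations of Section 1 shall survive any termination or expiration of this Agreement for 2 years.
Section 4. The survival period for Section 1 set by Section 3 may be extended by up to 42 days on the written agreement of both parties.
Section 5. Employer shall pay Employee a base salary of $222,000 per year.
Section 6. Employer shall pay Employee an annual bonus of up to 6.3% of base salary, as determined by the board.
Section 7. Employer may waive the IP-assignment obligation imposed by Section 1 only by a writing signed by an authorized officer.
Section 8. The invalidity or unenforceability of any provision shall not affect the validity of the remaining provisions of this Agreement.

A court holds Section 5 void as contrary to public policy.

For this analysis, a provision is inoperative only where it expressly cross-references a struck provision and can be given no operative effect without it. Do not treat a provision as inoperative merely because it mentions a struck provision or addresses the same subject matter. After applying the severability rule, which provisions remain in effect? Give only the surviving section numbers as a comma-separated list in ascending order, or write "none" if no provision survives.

1, 2, 3, 4, 6, 7, 8

Section 5 is struck. Although Section 1 refers to Section 5, its operative terms do not depend on Section 5, so it remains in effect. Nothing else in the Agreement is defined by reference to Section 5. Section 8 is a severability clause and preserves every provision that can still be given independent effect. The provisions still in force are Section 1, Section 2, Section 3, Section 4, Section 6, Section 7, and Section 8.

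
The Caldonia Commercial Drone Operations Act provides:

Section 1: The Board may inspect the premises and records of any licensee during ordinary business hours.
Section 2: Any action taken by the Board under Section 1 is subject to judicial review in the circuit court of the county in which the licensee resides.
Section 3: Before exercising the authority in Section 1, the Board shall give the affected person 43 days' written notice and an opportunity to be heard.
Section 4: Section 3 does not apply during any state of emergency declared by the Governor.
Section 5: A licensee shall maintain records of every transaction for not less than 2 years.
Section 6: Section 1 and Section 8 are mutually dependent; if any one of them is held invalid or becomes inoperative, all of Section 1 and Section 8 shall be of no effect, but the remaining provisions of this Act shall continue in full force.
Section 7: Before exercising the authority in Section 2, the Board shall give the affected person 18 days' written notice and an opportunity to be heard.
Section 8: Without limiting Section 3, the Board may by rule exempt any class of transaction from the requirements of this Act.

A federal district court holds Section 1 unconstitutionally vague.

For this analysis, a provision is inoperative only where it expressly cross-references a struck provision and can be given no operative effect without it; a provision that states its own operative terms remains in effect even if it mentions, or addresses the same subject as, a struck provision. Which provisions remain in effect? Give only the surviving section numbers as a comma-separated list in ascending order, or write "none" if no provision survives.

Section 1 is struck. Section 2 has no operative effect of its own apart from Section 1 and is therefore inoperative. Section 3 merely fixes the notice-and-hearing requirement for Section 1; with Section 1 gone it has nothing to operate on and falls away. Section 4 has no operative effect of its own apart from Section 3 and is therefore inoperative. Section 7 operates only by reference to Section 2, so it falls with Section 2. Section 6 declares Section 1 and Section 8 mutually dependent; since one of them has fallen, all of them are of no effect. That brings down Section 8 as well. The remainder continues in force under Section 6. That leaves Section 5 and Section 6 in effect.

5, 6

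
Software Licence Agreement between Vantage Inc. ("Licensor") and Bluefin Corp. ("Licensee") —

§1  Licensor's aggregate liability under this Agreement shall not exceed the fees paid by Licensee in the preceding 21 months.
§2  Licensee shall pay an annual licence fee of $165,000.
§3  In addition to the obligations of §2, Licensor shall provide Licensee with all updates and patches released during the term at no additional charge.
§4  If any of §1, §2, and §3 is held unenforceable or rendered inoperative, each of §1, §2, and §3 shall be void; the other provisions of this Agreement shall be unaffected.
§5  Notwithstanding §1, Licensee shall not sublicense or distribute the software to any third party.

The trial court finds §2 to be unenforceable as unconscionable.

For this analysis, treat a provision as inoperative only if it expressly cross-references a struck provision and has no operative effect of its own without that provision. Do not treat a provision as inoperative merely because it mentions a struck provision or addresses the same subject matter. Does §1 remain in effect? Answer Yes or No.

§2 is struck. §5 mentions §1 but its own obligation stands independently of §1, so §5 is not affected. No other provision's operative terms depend on §2. §4 declares §1, §2, and §3 mutually dependent; since one of them has fallen, all of them are of no effect. That brings down §1 and §3 as well. The remainder continues in force under §4. That leaves §4 and §5 in effect. §1 is among the inoperative provisions, so the answer is no.

No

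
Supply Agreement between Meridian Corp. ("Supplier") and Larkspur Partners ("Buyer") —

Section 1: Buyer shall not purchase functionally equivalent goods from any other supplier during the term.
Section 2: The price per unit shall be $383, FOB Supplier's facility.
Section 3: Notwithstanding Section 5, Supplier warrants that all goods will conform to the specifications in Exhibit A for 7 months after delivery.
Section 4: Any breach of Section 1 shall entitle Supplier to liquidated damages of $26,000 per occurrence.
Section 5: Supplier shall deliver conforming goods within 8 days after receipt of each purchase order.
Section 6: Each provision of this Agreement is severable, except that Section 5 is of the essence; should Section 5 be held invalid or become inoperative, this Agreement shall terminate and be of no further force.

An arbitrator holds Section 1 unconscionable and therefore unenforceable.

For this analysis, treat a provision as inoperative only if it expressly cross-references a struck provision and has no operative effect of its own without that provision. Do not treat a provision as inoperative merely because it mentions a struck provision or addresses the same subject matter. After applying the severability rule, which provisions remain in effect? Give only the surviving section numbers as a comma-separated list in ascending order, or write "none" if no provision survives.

Section 1 is struck. Section 4 does nothing except set the liquidated-damages amount by reference to Section 1; with Section 1 gone it has no independent effect and is inoperative. Section 6 makes Section 5 an essential term, but Section 5 is unaffected, so the severability proviso in Section 6 preserves the remaining provisions. That leaves Section 2, Section 3, Section 5, and Section 6 in effect.

2, 3, 5, 6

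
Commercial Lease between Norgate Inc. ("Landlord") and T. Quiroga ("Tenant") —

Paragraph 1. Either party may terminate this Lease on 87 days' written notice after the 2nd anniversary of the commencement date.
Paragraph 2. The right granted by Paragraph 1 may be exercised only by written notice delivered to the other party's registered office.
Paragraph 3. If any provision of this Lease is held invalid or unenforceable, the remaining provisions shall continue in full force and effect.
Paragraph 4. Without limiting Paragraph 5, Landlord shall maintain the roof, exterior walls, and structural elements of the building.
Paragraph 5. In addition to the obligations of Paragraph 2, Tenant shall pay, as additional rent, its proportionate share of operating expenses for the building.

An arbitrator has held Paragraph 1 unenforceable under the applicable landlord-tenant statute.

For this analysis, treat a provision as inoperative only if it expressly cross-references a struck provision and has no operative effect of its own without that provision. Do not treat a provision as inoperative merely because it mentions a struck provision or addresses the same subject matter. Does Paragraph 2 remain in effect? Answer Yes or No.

No

Paragraph 1 is struck. Paragraph 2 has no operative effect of its own apart from Paragraph 1 and is therefore inoperative. Although Paragraph 5 refers to Paragraph 2, its operative terms do not depend on Paragraph 2, so it remains in effect. Paragraph 3 is a severability clause and preserves every provision that can still be given independent effect. Paragraph 3, Paragraph 4, and Paragraph 5 remain in effect. Paragraph 2 is among the inoperative provisions, so the answer is no.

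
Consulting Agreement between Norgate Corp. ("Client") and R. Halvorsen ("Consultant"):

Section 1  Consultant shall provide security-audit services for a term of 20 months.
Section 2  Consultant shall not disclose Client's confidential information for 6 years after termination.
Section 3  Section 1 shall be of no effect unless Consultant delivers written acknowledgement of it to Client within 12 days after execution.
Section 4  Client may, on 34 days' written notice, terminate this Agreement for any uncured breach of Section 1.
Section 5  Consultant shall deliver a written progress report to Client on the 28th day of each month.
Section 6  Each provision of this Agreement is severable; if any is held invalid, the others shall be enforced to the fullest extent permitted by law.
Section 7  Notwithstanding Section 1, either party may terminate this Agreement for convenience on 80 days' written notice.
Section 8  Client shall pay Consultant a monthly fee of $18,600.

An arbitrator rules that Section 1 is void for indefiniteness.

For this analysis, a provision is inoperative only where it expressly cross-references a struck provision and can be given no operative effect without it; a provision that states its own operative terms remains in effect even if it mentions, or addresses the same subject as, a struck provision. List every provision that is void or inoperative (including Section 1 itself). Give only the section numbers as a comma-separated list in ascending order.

1, 3, 4

Section 1 is struck. Section 3 merely fixes the acknowledgement condition for Section 1; with Section 1 gone it has nothing to operate on and falls away. The only function of Section 4 is the termination right for breach of Section 1, so it cannot stand once Section 1 is removed. Although Section 7 refers to Section 1, its operative terms do not depend on Section 1, so it remains in effect. Under the severability clause in Section 6, the remaining provisions continue in force. Section 2, Section 5, Section 6, Section 7, and Section 8 remain in effect.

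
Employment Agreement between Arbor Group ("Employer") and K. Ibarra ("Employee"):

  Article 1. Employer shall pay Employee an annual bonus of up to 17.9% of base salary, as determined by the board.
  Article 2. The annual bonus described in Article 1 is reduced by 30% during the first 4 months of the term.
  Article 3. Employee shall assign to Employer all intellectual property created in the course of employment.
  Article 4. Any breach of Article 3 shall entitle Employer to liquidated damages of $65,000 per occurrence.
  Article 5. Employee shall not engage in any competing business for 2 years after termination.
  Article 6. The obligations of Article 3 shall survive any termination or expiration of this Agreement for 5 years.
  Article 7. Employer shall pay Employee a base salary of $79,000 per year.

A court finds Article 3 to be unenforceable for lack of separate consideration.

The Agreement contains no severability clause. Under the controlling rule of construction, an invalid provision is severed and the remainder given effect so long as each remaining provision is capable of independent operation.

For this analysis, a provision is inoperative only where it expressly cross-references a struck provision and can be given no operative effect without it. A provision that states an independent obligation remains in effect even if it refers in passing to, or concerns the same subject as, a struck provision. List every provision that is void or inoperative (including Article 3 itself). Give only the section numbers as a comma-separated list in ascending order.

3, 4, 6

Article 3 is struck. Article 4 operates only by reference to Article 3, so it falls with Article 3. Article 6 has no operative effect of its own apart from Article 3 and is therefore inoperative. Under the stated default rule, only provisions that cannot operate independently fall away; the rest are enforced. The provisions still in force are Article 1, Article 2, Article 5, and Article 7.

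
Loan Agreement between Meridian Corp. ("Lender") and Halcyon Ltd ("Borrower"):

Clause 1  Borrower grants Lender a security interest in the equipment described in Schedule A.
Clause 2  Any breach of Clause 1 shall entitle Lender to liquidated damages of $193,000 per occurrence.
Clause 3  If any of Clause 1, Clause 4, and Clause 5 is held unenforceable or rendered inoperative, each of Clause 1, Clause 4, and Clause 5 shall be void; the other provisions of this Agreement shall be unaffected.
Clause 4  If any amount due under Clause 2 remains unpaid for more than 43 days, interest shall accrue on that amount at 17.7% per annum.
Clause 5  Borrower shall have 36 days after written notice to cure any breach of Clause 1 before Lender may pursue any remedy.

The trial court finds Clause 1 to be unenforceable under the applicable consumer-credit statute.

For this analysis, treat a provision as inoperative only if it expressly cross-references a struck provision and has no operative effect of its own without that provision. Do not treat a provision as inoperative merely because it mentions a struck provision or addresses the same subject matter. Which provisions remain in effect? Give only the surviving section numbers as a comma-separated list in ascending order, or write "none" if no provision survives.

Clause 1 is struck. Clause 2 operates only by reference to Clause 1, so it falls with Clause 1. Clause 5 operates only by reference to Clause 1, so it falls with Clause 1. Clause 4 does nothing except set the default interest on the liquidated-damages amount by reference to Clause 2; with Clause 2 gone it has no independent effect and is inoperative. Clause 3 declares Clause 1, Clause 4, and Clause 5 mutually dependent; since one of them has fallen, all of them are of no effect. The remainder continues in force under Clause 3. Only Clause 3 remains in effect.

3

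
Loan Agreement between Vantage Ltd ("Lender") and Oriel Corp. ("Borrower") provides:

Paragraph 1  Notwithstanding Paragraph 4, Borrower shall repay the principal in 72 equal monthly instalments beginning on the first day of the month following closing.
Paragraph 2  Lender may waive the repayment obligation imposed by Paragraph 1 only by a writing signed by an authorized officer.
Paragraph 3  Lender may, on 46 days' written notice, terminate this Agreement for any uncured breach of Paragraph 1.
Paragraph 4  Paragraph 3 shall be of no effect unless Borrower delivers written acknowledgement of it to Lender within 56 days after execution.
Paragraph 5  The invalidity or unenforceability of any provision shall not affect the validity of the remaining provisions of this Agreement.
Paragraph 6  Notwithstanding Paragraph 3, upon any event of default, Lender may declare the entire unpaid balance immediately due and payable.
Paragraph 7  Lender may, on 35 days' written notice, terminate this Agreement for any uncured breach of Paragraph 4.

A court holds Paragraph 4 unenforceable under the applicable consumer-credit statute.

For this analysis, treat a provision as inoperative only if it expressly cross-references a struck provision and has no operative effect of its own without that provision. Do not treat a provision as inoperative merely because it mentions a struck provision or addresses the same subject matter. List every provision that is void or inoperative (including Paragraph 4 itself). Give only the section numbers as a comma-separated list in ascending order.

Paragraph 4 is struck. The only function of Paragraph 7 is the termination right for breach of Paragraph 4, so it cannot stand once Paragraph 4 is removed. Although Paragraph 1 refers to Paragraph 4, its operative terms do not depend on Paragraph 4, so it remains in effect. Paragraph 5 is a severability clause and preserves every provision that can still be given independent effect. The provisions still in force are Paragraph 1, Paragraph 2, Paragraph 3, Paragraph 5, and Paragraph 6.

4, 7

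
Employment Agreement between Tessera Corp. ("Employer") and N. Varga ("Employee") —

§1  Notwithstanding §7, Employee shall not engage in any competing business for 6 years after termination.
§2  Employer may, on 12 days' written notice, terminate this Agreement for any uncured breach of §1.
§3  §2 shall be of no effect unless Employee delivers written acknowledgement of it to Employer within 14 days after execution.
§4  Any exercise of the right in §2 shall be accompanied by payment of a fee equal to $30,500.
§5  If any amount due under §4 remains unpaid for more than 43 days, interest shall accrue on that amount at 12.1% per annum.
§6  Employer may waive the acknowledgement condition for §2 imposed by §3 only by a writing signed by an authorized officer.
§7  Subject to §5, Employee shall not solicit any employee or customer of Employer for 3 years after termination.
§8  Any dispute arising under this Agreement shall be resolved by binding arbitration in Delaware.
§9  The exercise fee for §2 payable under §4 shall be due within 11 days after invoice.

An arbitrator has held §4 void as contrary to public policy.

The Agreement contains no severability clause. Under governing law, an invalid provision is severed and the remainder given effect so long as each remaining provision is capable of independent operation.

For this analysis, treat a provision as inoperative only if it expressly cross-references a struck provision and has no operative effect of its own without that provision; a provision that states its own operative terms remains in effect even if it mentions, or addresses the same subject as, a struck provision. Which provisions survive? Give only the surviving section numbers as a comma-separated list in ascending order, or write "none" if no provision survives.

§4 is struck. §5 does nothing except set the default interest on the exercise fee for §2 by reference to §4; with §4 gone it has no independent effect and is inoperative. §9 has no operative effect of its own apart from §4 and is therefore inoperative. §7 mentions §5 but its own obligation stands independently of §5, so §7 is not affected. With no severability clause, the stated default rule severs what cannot stand and enforces each remaining provision that can operate on its own. That leaves §1, §2, §3, §6, §7, and §8 in effect.

1, 2, 3, 6, 7, 8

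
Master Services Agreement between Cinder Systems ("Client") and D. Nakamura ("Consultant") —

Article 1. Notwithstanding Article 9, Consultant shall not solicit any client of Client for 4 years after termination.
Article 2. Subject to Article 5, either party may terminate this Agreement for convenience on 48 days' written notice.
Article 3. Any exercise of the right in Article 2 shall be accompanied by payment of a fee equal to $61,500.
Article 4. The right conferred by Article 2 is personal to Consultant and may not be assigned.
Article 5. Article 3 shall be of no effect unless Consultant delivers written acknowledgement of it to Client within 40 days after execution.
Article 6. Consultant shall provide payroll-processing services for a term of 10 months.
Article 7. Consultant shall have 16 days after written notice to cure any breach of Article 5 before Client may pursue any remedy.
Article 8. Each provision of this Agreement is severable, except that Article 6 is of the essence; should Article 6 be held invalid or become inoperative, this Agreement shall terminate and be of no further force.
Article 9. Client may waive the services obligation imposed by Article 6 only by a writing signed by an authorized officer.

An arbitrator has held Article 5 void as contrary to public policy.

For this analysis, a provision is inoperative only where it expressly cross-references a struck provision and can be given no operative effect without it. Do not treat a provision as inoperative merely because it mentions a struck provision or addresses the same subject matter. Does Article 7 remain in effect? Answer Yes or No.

No

Article 5 is struck. The only function of Article 7 is the cure period for breach of Article 5, so it cannot stand once Article 5 is removed. Article 2 mentions Article 5 but its own obligation stands independently of Article 5, so Article 2 is not affected. Article 8 makes Article 6 an essential term, but Article 6 is unaffected, so the severability proviso in Article 8 preserves the remaining provisions. That leaves Article 1, Article 2, Article 3, Article 4, Article 6, Article 8, and Article 9 in effect. Article 7 is among the inoperative provisions, so the answer is no.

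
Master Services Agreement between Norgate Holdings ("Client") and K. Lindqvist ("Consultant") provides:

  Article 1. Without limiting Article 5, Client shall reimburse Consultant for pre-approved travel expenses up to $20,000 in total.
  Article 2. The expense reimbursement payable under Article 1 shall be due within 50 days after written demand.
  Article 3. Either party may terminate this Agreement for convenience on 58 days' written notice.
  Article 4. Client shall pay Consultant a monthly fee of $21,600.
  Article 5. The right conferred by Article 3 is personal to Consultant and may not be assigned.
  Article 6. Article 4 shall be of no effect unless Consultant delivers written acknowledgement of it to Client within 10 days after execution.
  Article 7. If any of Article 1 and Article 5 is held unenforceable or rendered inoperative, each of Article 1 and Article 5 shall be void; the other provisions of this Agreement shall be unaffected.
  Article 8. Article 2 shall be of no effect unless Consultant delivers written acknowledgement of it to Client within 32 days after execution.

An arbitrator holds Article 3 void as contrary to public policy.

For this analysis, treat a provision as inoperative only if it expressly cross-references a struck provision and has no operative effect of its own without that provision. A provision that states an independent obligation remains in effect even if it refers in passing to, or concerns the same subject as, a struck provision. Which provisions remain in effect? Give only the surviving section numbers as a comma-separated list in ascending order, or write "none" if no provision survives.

4, 6, 7

Article 3 is struck. Article 5 operates only by reference to Article 3, so it falls with Article 3. Article 7 declares Article 1 and Article 5 mutually dependent; since one of them has fallen, all of them are of no effect. That brings down Article 1 as well. Article 2 and Article 8 in turn depend solely on a provision now struck and likewise fall. The remainder continues in force under Article 7. Article 4, Article 6, and Article 7 remain in effect.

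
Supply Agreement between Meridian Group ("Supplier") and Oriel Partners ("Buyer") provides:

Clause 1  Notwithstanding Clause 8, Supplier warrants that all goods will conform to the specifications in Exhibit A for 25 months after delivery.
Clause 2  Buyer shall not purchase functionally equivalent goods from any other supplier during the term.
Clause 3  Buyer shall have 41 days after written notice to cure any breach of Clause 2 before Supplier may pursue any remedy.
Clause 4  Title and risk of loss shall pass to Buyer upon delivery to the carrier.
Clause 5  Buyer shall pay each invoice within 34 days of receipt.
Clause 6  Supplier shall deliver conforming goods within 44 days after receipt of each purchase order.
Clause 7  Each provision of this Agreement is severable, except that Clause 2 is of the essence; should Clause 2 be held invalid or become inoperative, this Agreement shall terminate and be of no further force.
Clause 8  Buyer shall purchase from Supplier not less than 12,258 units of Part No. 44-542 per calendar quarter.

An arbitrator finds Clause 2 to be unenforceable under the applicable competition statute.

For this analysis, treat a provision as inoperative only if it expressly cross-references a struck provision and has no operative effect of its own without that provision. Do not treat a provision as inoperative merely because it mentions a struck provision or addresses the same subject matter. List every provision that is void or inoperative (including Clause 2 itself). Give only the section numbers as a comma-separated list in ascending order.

1, 2, 3, 4, 5, 6, 7, 8

Clause 2 is struck. Clause 3 operates only by reference to Clause 2, so it falls with Clause 2. Clause 7 makes Clause 2 an essential term, and Clause 2 is the provision held invalid; under Clause 7, the entire Agreement is therefore void. No provision of the Agreement survives.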